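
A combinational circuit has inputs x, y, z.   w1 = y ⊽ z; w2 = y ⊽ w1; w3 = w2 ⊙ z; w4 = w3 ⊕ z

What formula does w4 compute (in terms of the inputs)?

w1 = y ⊽ z
w2 = y ⊽ w1 = y ⊽ (y ⊽ z)
w3 = w2 ⊙ z = (y ⊽ (y ⊽ z)) ⊙ z
w4 = w3 ⊕ z = ((y ⊽ (y ⊽ z)) ⊙ z) ⊕ z

((y ⊽ (y ⊽ z)) ⊙ z) ⊕ z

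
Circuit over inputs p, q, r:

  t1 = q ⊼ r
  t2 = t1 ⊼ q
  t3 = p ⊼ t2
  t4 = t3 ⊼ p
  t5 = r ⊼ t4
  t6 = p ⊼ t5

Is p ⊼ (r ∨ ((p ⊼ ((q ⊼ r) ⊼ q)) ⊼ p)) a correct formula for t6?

No

t1 = q ⊼ r
t2 = t1 ⊼ q = (q ⊼ r) ⊼ q
t3 = p ⊼ t2 = p ⊼ ((q ⊼ r) ⊼ q)
t4 = t3 ⊼ p = (p ⊼ ((q ⊼ r) ⊼ q)) ⊼ p
t5 = r ⊼ t4 = r ⊼ ((p ⊼ ((q ⊼ r) ⊼ q)) ⊼ p)
t6 = p ⊼ t5 = p ⊼ (r ⊼ ((p ⊼ ((q ⊼ r) ⊼ q)) ⊼ p))
At p=1, q=0, r=1: circuit gives 1, formula gives 0.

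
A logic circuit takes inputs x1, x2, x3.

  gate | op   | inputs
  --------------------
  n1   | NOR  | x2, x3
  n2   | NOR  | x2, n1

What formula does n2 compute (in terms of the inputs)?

x2 NOR (x2 NOR x3)

n1 = x2 NOR x3
n2 = x2 NOR n1 = x2 NOR (x2 NOR x3)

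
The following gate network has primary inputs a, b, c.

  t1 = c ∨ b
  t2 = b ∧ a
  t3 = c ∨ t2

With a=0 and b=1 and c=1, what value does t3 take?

1

t2 = 1 ∧ 0 = 0
t3 = 1 ∨ 0 = 1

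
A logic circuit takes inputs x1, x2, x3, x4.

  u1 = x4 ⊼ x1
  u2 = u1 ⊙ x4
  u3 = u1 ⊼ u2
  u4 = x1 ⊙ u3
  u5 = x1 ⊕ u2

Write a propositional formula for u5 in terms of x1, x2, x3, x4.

u1 = x4 ⊼ x1
u2 = u1 ⊙ x4 = (x4 ⊼ x1) ⊙ x4
u5 = x1 ⊕ u2 = x1 ⊕ ((x4 ⊼ x1) ⊙ x4)

x1 ⊕ ((x4 ⊼ x1) ⊙ x4)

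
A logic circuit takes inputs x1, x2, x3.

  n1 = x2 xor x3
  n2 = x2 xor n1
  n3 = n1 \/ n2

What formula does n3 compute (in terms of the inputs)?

(x2 xor x3) \/ (x2 xor (x2 xor x3))

n1 = x2 xor x3
n2 = x2 xor n1 = x2 xor (x2 xor x3)
n3 = n1 \/ n2 = (x2 xor x3) \/ (x2 xor (x2 xor x3))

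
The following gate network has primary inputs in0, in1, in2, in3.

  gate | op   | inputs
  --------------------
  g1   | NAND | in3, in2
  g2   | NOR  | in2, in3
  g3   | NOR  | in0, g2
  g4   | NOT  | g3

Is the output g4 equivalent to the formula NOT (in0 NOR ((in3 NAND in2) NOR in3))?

No

g2 = in2 NOR in3
g3 = in0 NOR g2 = in0 NOR (in2 NOR in3)
g4 = NOT g3 = NOT (in0 NOR (in2 NOR in3))
At in0=0, in1=0, in2=0, in3=0: circuit gives 1, formula gives 0.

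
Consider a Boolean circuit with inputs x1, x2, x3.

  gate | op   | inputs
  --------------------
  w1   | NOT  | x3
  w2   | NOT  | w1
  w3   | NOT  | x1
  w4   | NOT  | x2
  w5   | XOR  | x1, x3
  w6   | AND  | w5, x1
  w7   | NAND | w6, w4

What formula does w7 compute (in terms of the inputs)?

w4 = NOT x2
w5 = x1 XOR x3
w6 = w5 AND x1 = (x1 XOR x3) AND x1
w7 = w6 NAND w4 = ((x1 XOR x3) AND x1) NAND NOT x2

((x1 XOR x3) AND x1) NAND NOT x2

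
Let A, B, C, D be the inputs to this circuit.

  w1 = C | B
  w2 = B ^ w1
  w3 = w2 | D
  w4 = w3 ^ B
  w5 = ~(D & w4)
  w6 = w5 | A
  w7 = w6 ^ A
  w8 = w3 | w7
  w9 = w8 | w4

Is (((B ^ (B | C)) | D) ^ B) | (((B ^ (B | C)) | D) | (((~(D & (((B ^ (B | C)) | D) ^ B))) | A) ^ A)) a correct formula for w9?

w1 = C | B
w2 = B ^ w1 = B ^ (C | B)
w3 = w2 | D = (B ^ (C | B)) | D
w4 = w3 ^ B = ((B ^ (C | B)) | D) ^ B
w5 = ~(D & w4) = ~(D & (((B ^ (C | B)) | D) ^ B))
w6 = w5 | A = (~(D & (((B ^ (C | B)) | D) ^ B))) | A
w7 = w6 ^ A = ((~(D & (((B ^ (C | B)) | D) ^ B))) | A) ^ A
w8 = w3 | w7 = ((B ^ (C | B)) | D) | (((~(D & (((B ^ (C | B)) | D) ^ B))) | A) ^ A)
w9 = w8 | w4 = (((B ^ (C | B)) | D) | (((~(D & (((B ^ (C | B)) | D) ^ B))) | A) ^ A)) | (((B ^ (C | B)) | D) ^ B)
At A=1, B=0, C=0, D=0: circuit gives 0, formula gives 0.
At A=0, B=0, C=0, D=0: circuit gives 1, formula gives 1.
Agrees on all 16 inputs.

Yes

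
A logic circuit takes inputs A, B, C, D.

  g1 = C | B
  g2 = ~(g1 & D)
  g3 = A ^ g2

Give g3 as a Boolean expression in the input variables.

g1 = C | B
g2 = ~(g1 & D) = ~((C | B) & D)
g3 = A ^ g2 = A ^ (~((C | B) & D))

A ^ (~((C | B) & D))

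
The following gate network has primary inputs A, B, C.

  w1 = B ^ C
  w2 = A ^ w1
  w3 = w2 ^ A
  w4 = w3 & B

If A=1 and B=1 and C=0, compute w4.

1

w1 = 1 ^ 0 = 1
w2 = 1 ^ 1 = 0
w3 = 0 ^ 1 = 1
w4 = 1 & 1 = 1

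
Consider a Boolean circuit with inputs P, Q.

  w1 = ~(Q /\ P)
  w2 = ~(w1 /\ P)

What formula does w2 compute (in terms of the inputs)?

~((~(Q /\ P)) /\ P)

w1 = ~(Q /\ P)
w2 = ~(w1 /\ P) = ~((~(Q /\ P)) /\ P)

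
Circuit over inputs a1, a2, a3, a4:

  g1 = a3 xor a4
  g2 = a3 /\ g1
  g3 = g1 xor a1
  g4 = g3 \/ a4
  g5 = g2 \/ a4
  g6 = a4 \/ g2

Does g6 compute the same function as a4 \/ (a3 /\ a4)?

No

g1 = a3 xor a4
g2 = a3 /\ g1 = a3 /\ (a3 xor a4)
g6 = a4 \/ g2 = a4 \/ (a3 /\ (a3 xor a4))
At a1=0, a2=0, a3=1, a4=0: circuit gives 1, formula gives 0.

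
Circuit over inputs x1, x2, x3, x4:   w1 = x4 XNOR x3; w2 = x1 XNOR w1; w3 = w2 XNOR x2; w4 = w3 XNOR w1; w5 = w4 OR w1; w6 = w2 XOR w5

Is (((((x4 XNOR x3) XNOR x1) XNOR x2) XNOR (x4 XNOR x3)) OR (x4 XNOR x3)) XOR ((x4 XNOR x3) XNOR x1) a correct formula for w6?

Yes

w1 = x4 XNOR x3
w2 = x1 XNOR w1 = x1 XNOR (x4 XNOR x3)
w3 = w2 XNOR x2 = (x1 XNOR (x4 XNOR x3)) XNOR x2
w4 = w3 XNOR w1 = ((x1 XNOR (x4 XNOR x3)) XNOR x2) XNOR (x4 XNOR x3)
w5 = w4 OR w1 = (((x1 XNOR (x4 XNOR x3)) XNOR x2) XNOR (x4 XNOR x3)) OR (x4 XNOR x3)
w6 = w2 XOR w5 = (x1 XNOR (x4 XNOR x3)) XOR ((((x1 XNOR (x4 XNOR x3)) XNOR x2) XNOR (x4 XNOR x3)) OR (x4 XNOR x3))
At x1=0, x2=0, x3=0, x4=1: circuit gives 0, formula gives 0.
At x1=0, x2=0, x3=0, x4=0: circuit gives 1, formula gives 1.
Agrees on all 16 inputs.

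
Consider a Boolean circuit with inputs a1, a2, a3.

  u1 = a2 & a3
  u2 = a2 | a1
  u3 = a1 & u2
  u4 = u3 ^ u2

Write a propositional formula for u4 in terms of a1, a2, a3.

u2 = a2 | a1
u3 = a1 & u2 = a1 & (a2 | a1)
u4 = u3 ^ u2 = (a1 & (a2 | a1)) ^ (a2 | a1)

(a1 & (a2 | a1)) ^ (a2 | a1)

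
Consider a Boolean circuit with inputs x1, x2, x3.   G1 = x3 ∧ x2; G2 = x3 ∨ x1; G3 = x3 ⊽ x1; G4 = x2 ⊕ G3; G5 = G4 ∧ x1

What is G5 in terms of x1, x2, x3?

(x2 ⊕ (x3 ⊽ x1)) ∧ x1

G3 = x3 ⊽ x1
G4 = x2 ⊕ G3 = x2 ⊕ (x3 ⊽ x1)
G5 = G4 ∧ x1 = (x2 ⊕ (x3 ⊽ x1)) ∧ x1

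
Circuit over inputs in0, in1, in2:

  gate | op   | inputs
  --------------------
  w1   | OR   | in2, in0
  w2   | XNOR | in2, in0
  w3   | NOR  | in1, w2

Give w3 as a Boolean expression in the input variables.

in1 NOR (in2 XNOR in0)

w2 = in2 XNOR in0
w3 = in1 NOR w2 = in1 NOR (in2 XNOR in0)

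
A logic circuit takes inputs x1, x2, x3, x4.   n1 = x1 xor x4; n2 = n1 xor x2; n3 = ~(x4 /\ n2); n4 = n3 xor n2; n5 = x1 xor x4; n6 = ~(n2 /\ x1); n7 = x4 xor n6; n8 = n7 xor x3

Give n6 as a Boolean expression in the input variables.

~(((x1 xor x4) xor x2) /\ x1)

n1 = x1 xor x4
n2 = n1 xor x2 = (x1 xor x4) xor x2
n6 = ~(n2 /\ x1) = ~(((x1 xor x4) xor x2) /\ x1)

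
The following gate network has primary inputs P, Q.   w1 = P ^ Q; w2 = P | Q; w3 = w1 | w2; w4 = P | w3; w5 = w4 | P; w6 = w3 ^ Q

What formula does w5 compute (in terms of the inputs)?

(P | ((P ^ Q) | (P | Q))) | P

w1 = P ^ Q
w2 = P | Q
w3 = w1 | w2 = (P ^ Q) | (P | Q)
w4 = P | w3 = P | ((P ^ Q) | (P | Q))
w5 = w4 | P = (P | ((P ^ Q) | (P | Q))) | P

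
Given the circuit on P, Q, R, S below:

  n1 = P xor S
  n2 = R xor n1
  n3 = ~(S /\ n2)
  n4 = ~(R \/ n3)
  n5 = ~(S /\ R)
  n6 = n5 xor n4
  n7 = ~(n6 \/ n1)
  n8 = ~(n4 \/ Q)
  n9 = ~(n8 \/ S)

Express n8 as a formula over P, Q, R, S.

~((~(R \/ (~(S /\ (R xor (P xor S)))))) \/ Q)

n1 = P xor S
n2 = R xor n1 = R xor (P xor S)
n3 = ~(S /\ n2) = ~(S /\ (R xor (P xor S)))
n4 = ~(R \/ n3) = ~(R \/ (~(S /\ (R xor (P xor S)))))
n8 = ~(n4 \/ Q) = ~((~(R \/ (~(S /\ (R xor (P xor S)))))) \/ Q)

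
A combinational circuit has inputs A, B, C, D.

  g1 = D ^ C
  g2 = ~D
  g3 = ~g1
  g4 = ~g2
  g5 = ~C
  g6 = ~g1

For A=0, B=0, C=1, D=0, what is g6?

g1 = 0 ^ 1 = 1
g6 = ~1 = 0

0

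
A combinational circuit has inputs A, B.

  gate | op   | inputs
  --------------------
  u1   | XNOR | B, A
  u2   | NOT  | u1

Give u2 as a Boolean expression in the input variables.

NOT (B XNOR A)

u1 = B XNOR A
u2 = NOT u1 = NOT (B XNOR A)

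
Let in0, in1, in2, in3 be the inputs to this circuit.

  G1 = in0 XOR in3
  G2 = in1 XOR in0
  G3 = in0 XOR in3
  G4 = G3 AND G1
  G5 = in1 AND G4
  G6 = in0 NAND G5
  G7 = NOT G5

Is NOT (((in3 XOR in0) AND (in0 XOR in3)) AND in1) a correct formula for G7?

G1 = in0 XOR in3
G3 = in0 XOR in3
G4 = G3 AND G1 = (in0 XOR in3) AND (in0 XOR in3)
G5 = in1 AND G4 = in1 AND ((in0 XOR in3) AND (in0 XOR in3))
G7 = NOT G5 = NOT (in1 AND ((in0 XOR in3) AND (in0 XOR in3)))
At in0=0, in1=1, in2=0, in3=1: circuit gives 0, formula gives 0.
At in0=0, in1=0, in2=0, in3=0: circuit gives 1, formula gives 1.
Agrees on all 16 inputs.

Yes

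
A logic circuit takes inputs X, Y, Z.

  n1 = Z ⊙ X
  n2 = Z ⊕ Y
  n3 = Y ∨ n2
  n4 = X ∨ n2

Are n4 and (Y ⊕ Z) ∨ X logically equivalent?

Yes

n2 = Z ⊕ Y
n4 = X ∨ n2 = X ∨ (Z ⊕ Y)
At X=0, Y=0, Z=0: circuit gives 0, formula gives 0.
At X=0, Y=0, Z=1: circuit gives 1, formula gives 1.
Agrees on all 8 inputs.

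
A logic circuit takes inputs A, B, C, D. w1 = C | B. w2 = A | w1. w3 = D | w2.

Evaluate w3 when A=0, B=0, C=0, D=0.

w1 = 0 | 0 = 0
w2 = 0 | 0 = 0
w3 = 0 | 0 = 0

0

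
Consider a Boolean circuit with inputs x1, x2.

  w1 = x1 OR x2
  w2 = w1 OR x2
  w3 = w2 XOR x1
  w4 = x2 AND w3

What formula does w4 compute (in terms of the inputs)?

x2 AND (((x1 OR x2) OR x2) XOR x1)

w1 = x1 OR x2
w2 = w1 OR x2 = (x1 OR x2) OR x2
w3 = w2 XOR x1 = ((x1 OR x2) OR x2) XOR x1
w4 = x2 AND w3 = x2 AND (((x1 OR x2) OR x2) XOR x1)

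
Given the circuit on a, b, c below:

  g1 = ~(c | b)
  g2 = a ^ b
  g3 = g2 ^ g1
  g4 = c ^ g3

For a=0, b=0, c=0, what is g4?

g1 = ~(0 | 0) = 1
g2 = 0 ^ 0 = 0
g3 = 0 ^ 1 = 1
g4 = 0 ^ 1 = 1

1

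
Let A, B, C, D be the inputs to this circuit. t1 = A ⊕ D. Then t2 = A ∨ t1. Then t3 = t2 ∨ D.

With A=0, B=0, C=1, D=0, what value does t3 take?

0

t1 = 0 ⊕ 0 = 0
t2 = 0 ∨ 0 = 0
t3 = 0 ∨ 0 = 0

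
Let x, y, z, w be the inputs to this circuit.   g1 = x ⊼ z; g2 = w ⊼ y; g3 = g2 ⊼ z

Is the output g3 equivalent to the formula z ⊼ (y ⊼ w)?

g2 = w ⊼ y
g3 = g2 ⊼ z = (w ⊼ y) ⊼ z
At x=0, y=0, z=1, w=0: circuit gives 0, formula gives 0.
At x=0, y=0, z=0, w=0: circuit gives 1, formula gives 1.
Agrees on all 16 inputs.

Yes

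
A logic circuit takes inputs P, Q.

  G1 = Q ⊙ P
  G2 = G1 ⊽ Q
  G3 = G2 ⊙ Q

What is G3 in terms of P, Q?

G1 = Q ⊙ P
G2 = G1 ⊽ Q = (Q ⊙ P) ⊽ Q
G3 = G2 ⊙ Q = ((Q ⊙ P) ⊽ Q) ⊙ Q

((Q ⊙ P) ⊽ Q) ⊙ Q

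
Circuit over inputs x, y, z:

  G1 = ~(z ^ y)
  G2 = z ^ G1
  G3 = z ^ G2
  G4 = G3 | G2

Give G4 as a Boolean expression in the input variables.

(z ^ (z ^ (~(z ^ y)))) | (z ^ (~(z ^ y)))

G1 = ~(z ^ y)
G2 = z ^ G1 = z ^ (~(z ^ y))
G3 = z ^ G2 = z ^ (z ^ (~(z ^ y)))
G4 = G3 | G2 = (z ^ (z ^ (~(z ^ y)))) | (z ^ (~(z ^ y)))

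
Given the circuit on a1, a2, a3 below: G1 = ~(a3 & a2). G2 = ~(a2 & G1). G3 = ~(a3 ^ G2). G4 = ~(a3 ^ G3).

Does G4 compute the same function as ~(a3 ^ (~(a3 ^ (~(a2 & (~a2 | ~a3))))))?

G1 = ~(a3 & a2)
G2 = ~(a2 & G1) = ~(a2 & (~(a3 & a2)))
G3 = ~(a3 ^ G2) = ~(a3 ^ (~(a2 & (~(a3 & a2)))))
G4 = ~(a3 ^ G3) = ~(a3 ^ (~(a3 ^ (~(a2 & (~(a3 & a2)))))))
At a1=0, a2=1, a3=0: circuit gives 0, formula gives 0.
At a1=0, a2=0, a3=0: circuit gives 1, formula gives 1.
Agrees on all 8 inputs.

Yes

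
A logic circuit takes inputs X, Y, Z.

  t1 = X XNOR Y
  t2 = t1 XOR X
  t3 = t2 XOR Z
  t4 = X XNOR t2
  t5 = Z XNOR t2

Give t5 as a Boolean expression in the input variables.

Z XNOR ((X XNOR Y) XOR X)

t1 = X XNOR Y
t2 = t1 XOR X = (X XNOR Y) XOR X
t5 = Z XNOR t2 = Z XNOR ((X XNOR Y) XOR X)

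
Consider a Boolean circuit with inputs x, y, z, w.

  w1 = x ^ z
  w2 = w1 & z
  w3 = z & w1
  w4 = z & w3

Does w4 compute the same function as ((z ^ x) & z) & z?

w1 = x ^ z
w3 = z & w1 = z & (x ^ z)
w4 = z & w3 = z & (z & (x ^ z))
At x=0, y=0, z=0, w=0: circuit gives 0, formula gives 0.
At x=0, y=0, z=1, w=0: circuit gives 1, formula gives 1.
Agrees on all 16 inputs.

Yes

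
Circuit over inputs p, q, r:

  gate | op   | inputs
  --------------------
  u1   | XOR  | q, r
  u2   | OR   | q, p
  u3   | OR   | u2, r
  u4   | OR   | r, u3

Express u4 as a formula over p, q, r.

u2 = q OR p
u3 = u2 OR r = (q OR p) OR r
u4 = r OR u3 = r OR ((q OR p) OR r)

r OR ((q OR p) OR r)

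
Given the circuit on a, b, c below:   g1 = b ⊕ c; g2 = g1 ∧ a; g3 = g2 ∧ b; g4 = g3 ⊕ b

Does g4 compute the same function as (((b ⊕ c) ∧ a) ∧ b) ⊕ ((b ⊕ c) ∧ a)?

No

g1 = b ⊕ c
g2 = g1 ∧ a = (b ⊕ c) ∧ a
g3 = g2 ∧ b = ((b ⊕ c) ∧ a) ∧ b
g4 = g3 ⊕ b = (((b ⊕ c) ∧ a) ∧ b) ⊕ b
At a=0, b=1, c=0: circuit gives 1, formula gives 0.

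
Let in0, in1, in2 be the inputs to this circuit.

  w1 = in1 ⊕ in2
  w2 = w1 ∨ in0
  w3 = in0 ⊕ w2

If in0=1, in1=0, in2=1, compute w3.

0

w1 = 0 ⊕ 1 = 1
w2 = 1 ∨ 1 = 1
w3 = 1 ⊕ 1 = 0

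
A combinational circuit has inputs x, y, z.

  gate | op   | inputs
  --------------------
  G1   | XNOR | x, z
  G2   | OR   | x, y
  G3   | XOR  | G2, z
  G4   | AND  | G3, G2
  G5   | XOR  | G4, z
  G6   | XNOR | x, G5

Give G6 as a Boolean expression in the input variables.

x XNOR ((((x OR y) XOR z) AND (x OR y)) XOR z)

G2 = x OR y
G3 = G2 XOR z = (x OR y) XOR z
G4 = G3 AND G2 = ((x OR y) XOR z) AND (x OR y)
G5 = G4 XOR z = (((x OR y) XOR z) AND (x OR y)) XOR z
G6 = x XNOR G5 = x XNOR ((((x OR y) XOR z) AND (x OR y)) XOR z)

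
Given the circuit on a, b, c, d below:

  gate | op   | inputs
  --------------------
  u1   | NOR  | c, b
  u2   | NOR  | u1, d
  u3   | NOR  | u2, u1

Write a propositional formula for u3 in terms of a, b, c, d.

u1 = c NOR b
u2 = u1 NOR d = (c NOR b) NOR d
u3 = u2 NOR u1 = ((c NOR b) NOR d) NOR (c NOR b)

((c NOR b) NOR d) NOR (c NOR b)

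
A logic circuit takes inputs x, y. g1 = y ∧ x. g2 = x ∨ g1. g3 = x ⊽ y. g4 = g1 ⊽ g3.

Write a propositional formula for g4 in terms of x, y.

(y ∧ x) ⊽ (x ⊽ y)

g1 = y ∧ x
g3 = x ⊽ y
g4 = g1 ⊽ g3 = (y ∧ x) ⊽ (x ⊽ y)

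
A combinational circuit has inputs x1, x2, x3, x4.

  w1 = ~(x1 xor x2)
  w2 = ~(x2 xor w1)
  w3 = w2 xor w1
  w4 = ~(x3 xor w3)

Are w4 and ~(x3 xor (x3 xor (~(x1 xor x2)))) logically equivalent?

w1 = ~(x1 xor x2)
w2 = ~(x2 xor w1) = ~(x2 xor (~(x1 xor x2)))
w3 = w2 xor w1 = (~(x2 xor (~(x1 xor x2)))) xor (~(x1 xor x2))
w4 = ~(x3 xor w3) = ~(x3 xor ((~(x2 xor (~(x1 xor x2)))) xor (~(x1 xor x2))))
At x1=0, x2=0, x3=1, x4=0: circuit gives 1, formula gives 0.

No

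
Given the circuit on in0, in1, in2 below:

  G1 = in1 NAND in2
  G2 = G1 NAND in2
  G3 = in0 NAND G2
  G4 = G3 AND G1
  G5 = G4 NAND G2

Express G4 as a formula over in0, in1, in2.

(in0 NAND ((in1 NAND in2) NAND in2)) AND (in1 NAND in2)

G1 = in1 NAND in2
G2 = G1 NAND in2 = (in1 NAND in2) NAND in2
G3 = in0 NAND G2 = in0 NAND ((in1 NAND in2) NAND in2)
G4 = G3 AND G1 = (in0 NAND ((in1 NAND in2) NAND in2)) AND (in1 NAND in2)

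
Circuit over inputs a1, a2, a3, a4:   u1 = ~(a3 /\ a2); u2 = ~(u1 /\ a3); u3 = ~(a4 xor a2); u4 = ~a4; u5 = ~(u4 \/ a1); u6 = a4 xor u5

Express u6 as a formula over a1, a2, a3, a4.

u4 = ~a4
u5 = ~(u4 \/ a1) = ~(~a4 \/ a1)
u6 = a4 xor u5 = a4 xor (~(~a4 \/ a1))

a4 xor (~(~a4 \/ a1))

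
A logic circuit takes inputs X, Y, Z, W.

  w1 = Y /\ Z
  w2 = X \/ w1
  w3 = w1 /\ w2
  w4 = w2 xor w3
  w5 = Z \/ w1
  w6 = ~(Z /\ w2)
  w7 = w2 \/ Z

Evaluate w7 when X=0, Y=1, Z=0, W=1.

w1 = 1 /\ 0 = 0
w2 = 0 \/ 0 = 0
w7 = 0 \/ 0 = 0

0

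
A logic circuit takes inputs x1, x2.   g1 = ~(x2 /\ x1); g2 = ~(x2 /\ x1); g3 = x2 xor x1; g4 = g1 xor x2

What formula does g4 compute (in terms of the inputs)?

(~(x2 /\ x1)) xor x2

g1 = ~(x2 /\ x1)
g4 = g1 xor x2 = (~(x2 /\ x1)) xor x2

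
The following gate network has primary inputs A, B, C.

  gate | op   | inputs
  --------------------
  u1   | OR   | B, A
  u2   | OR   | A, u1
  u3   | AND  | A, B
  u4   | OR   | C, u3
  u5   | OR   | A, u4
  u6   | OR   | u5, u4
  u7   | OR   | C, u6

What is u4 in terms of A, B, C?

u3 = A AND B
u4 = C OR u3 = C OR (A AND B)

C OR (A AND B)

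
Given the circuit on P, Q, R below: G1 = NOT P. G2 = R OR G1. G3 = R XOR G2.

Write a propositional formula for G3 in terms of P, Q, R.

R XOR (R OR NOT P)

G1 = NOT P
G2 = R OR G1 = R OR NOT P
G3 = R XOR G2 = R XOR (R OR NOT P)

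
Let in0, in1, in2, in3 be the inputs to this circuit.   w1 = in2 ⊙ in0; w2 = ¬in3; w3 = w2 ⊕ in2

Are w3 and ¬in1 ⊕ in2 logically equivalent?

w2 = ¬in3
w3 = w2 ⊕ in2 = ¬in3 ⊕ in2
At in0=0, in1=0, in2=0, in3=1: circuit gives 0, formula gives 1.

No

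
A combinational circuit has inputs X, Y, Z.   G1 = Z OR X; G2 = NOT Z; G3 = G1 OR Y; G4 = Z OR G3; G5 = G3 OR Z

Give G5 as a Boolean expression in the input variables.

((Z OR X) OR Y) OR Z

G1 = Z OR X
G3 = G1 OR Y = (Z OR X) OR Y
G5 = G3 OR Z = ((Z OR X) OR Y) OR Z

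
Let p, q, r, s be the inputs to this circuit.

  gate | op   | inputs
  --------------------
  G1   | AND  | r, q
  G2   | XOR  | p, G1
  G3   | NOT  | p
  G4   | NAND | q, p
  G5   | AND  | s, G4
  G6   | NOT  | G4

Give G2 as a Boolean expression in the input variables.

G1 = r AND q
G2 = p XOR G1 = p XOR (r AND q)

p XOR (r AND q)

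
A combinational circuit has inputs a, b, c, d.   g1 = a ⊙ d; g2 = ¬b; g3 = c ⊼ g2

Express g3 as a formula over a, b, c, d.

c ⊼ ¬b

g2 = ¬b
g3 = c ⊼ g2 = c ⊼ ¬b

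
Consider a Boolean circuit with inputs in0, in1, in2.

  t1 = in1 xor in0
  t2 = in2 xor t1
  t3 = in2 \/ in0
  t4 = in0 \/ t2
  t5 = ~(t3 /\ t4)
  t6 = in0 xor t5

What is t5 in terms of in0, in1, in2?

~((in2 \/ in0) /\ (in0 \/ (in2 xor (in1 xor in0))))

t1 = in1 xor in0
t2 = in2 xor t1 = in2 xor (in1 xor in0)
t3 = in2 \/ in0
t4 = in0 \/ t2 = in0 \/ (in2 xor (in1 xor in0))
t5 = ~(t3 /\ t4) = ~((in2 \/ in0) /\ (in0 \/ (in2 xor (in1 xor in0))))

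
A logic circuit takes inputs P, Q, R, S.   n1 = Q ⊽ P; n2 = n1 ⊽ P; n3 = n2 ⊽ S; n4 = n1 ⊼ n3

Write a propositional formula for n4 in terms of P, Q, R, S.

n1 = Q ⊽ P
n2 = n1 ⊽ P = (Q ⊽ P) ⊽ P
n3 = n2 ⊽ S = ((Q ⊽ P) ⊽ P) ⊽ S
n4 = n1 ⊼ n3 = (Q ⊽ P) ⊼ (((Q ⊽ P) ⊽ P) ⊽ S)

(Q ⊽ P) ⊼ (((Q ⊽ P) ⊽ P) ⊽ S)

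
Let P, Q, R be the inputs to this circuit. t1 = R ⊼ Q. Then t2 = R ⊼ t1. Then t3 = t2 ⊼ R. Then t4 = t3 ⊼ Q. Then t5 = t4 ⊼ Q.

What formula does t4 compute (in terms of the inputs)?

t1 = R ⊼ Q
t2 = R ⊼ t1 = R ⊼ (R ⊼ Q)
t3 = t2 ⊼ R = (R ⊼ (R ⊼ Q)) ⊼ R
t4 = t3 ⊼ Q = ((R ⊼ (R ⊼ Q)) ⊼ R) ⊼ Q

((R ⊼ (R ⊼ Q)) ⊼ R) ⊼ Q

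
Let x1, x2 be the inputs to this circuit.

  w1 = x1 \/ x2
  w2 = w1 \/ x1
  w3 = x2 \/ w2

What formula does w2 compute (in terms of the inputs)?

w1 = x1 \/ x2
w2 = w1 \/ x1 = (x1 \/ x2) \/ x1

(x1 \/ x2) \/ x1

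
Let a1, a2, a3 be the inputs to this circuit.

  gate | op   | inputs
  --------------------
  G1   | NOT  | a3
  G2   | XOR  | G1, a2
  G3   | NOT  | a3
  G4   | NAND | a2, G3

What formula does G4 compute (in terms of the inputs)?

a2 NAND NOT a3

G3 = NOT a3
G4 = a2 NAND G3 = a2 NAND NOT a3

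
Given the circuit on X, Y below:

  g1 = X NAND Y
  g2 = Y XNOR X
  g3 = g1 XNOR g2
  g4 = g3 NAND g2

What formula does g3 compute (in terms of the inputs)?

(X NAND Y) XNOR (Y XNOR X)

g1 = X NAND Y
g2 = Y XNOR X
g3 = g1 XNOR g2 = (X NAND Y) XNOR (Y XNOR X)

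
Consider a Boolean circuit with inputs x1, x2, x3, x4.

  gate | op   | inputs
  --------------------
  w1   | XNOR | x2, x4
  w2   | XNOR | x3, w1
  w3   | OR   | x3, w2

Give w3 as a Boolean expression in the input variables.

w1 = x2 XNOR x4
w2 = x3 XNOR w1 = x3 XNOR (x2 XNOR x4)
w3 = x3 OR w2 = x3 OR (x3 XNOR (x2 XNOR x4))

x3 OR (x3 XNOR (x2 XNOR x4))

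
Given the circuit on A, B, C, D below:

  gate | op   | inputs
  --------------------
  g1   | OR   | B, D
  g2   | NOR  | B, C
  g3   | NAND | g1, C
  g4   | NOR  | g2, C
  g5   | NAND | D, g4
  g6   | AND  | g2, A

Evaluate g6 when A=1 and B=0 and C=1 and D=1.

g2 = 0 NOR 1 = 0
g6 = 0 AND 1 = 0

0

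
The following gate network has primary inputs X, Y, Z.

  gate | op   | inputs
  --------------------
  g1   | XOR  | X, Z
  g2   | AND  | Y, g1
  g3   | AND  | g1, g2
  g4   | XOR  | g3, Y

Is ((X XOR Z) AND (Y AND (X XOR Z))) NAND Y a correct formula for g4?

No

g1 = X XOR Z
g2 = Y AND g1 = Y AND (X XOR Z)
g3 = g1 AND g2 = (X XOR Z) AND (Y AND (X XOR Z))
g4 = g3 XOR Y = ((X XOR Z) AND (Y AND (X XOR Z))) XOR Y
At X=0, Y=0, Z=0: circuit gives 0, formula gives 1.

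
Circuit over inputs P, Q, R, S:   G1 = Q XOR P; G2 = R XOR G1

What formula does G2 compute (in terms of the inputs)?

R XOR (Q XOR P)

G1 = Q XOR P
G2 = R XOR G1 = R XOR (Q XOR P)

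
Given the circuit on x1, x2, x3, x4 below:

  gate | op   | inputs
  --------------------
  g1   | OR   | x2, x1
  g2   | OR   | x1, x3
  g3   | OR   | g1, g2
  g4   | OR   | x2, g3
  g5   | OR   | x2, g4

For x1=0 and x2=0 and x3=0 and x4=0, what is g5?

0

g1 = 0 OR 0 = 0
g2 = 0 OR 0 = 0
g3 = 0 OR 0 = 0
g4 = 0 OR 0 = 0
g5 = 0 OR 0 = 0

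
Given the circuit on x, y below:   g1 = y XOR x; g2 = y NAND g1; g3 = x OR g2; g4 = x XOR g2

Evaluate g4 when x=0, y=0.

g1 = 0 XOR 0 = 0
g2 = 0 NAND 0 = 1
g4 = 0 XOR 1 = 1

1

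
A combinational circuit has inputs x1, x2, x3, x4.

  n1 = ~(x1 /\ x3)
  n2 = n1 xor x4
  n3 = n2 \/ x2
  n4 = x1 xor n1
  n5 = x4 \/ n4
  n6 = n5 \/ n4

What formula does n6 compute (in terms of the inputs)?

n1 = ~(x1 /\ x3)
n4 = x1 xor n1 = x1 xor (~(x1 /\ x3))
n5 = x4 \/ n4 = x4 \/ (x1 xor (~(x1 /\ x3)))
n6 = n5 \/ n4 = (x4 \/ (x1 xor (~(x1 /\ x3)))) \/ (x1 xor (~(x1 /\ x3)))

(x4 \/ (x1 xor (~(x1 /\ x3)))) \/ (x1 xor (~(x1 /\ x3)))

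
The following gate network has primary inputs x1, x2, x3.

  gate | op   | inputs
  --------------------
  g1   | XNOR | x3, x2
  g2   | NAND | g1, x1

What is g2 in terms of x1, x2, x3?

g1 = x3 XNOR x2
g2 = g1 NAND x1 = (x3 XNOR x2) NAND x1

(x3 XNOR x2) NAND x1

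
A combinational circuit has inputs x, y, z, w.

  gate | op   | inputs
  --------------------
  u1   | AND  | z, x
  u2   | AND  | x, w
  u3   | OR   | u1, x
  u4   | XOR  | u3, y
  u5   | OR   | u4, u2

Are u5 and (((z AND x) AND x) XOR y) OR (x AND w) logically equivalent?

No

u1 = z AND x
u2 = x AND w
u3 = u1 OR x = (z AND x) OR x
u4 = u3 XOR y = ((z AND x) OR x) XOR y
u5 = u4 OR u2 = (((z AND x) OR x) XOR y) OR (x AND w)
At x=1, y=0, z=0, w=0: circuit gives 1, formula gives 0.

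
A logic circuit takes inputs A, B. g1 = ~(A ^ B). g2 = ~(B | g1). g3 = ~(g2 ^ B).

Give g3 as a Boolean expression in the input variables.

~((~(B | (~(A ^ B)))) ^ B)

g1 = ~(A ^ B)
g2 = ~(B | g1) = ~(B | (~(A ^ B)))
g3 = ~(g2 ^ B) = ~((~(B | (~(A ^ B)))) ^ B)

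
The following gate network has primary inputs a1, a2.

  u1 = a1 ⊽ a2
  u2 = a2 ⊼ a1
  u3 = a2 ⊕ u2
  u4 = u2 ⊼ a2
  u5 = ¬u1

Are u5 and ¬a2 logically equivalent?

No

u1 = a1 ⊽ a2
u5 = ¬u1 = ¬(a1 ⊽ a2)
At a1=0, a2=0: circuit gives 0, formula gives 1.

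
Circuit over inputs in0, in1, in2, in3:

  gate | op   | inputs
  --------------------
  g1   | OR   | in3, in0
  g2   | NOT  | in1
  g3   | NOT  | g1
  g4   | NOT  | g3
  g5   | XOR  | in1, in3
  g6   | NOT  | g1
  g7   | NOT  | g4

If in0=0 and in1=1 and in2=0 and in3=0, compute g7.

1

g1 = 0 OR 0 = 0
g3 = NOT 0 = 1
g4 = NOT 1 = 0
g7 = NOT 0 = 1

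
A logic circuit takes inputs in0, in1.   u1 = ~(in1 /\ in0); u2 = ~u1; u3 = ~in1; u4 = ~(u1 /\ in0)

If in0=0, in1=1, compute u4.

1

u1 = ~(1 /\ 0) = 1
u4 = ~(1 /\ 0) = 1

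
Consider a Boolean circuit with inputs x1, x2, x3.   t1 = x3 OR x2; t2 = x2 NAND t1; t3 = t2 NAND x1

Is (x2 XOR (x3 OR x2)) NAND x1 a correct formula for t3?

No

t1 = x3 OR x2
t2 = x2 NAND t1 = x2 NAND (x3 OR x2)
t3 = t2 NAND x1 = (x2 NAND (x3 OR x2)) NAND x1
At x1=1, x2=0, x3=0: circuit gives 0, formula gives 1.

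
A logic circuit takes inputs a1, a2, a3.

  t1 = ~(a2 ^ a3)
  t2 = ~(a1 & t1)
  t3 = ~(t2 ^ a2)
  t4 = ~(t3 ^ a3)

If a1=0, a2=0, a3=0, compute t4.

1

t1 = ~(0 ^ 0) = 1
t2 = ~(0 & 1) = 1
t3 = ~(1 ^ 0) = 0
t4 = ~(0 ^ 0) = 1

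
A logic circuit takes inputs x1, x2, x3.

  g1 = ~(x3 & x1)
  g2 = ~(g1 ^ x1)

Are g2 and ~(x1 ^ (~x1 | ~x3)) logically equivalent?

Yes

g1 = ~(x3 & x1)
g2 = ~(g1 ^ x1) = ~((~(x3 & x1)) ^ x1)
At x1=0, x2=0, x3=0: circuit gives 0, formula gives 0.
At x1=1, x2=0, x3=0: circuit gives 1, formula gives 1.
Agrees on all 8 inputs.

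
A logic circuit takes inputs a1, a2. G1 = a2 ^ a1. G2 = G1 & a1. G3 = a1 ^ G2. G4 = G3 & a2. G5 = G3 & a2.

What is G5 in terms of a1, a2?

G1 = a2 ^ a1
G2 = G1 & a1 = (a2 ^ a1) & a1
G3 = a1 ^ G2 = a1 ^ ((a2 ^ a1) & a1)
G5 = G3 & a2 = (a1 ^ ((a2 ^ a1) & a1)) & a2

(a1 ^ ((a2 ^ a1) & a1)) & a2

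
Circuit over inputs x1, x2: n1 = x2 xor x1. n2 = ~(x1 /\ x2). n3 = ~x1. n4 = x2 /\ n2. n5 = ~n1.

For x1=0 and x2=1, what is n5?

n1 = 1 xor 0 = 1
n5 = ~1 = 0

0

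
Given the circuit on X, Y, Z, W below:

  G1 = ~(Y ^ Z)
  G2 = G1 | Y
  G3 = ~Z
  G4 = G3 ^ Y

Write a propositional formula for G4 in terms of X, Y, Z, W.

G3 = ~Z
G4 = G3 ^ Y = ~Z ^ Y

~Z ^ Y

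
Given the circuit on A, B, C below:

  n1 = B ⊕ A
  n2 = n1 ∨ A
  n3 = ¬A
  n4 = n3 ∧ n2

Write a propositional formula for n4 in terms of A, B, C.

n1 = B ⊕ A
n2 = n1 ∨ A = (B ⊕ A) ∨ A
n3 = ¬A
n4 = n3 ∧ n2 = ¬A ∧ ((B ⊕ A) ∨ A)

¬A ∧ ((B ⊕ A) ∨ A)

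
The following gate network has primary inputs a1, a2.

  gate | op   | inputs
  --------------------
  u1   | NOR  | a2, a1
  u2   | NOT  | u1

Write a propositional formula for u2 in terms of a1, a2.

NOT (a2 NOR a1)

u1 = a2 NOR a1
u2 = NOT u1 = NOT (a2 NOR a1)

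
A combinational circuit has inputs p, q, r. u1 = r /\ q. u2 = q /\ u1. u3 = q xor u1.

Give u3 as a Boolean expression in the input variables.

q xor (r /\ q)

u1 = r /\ q
u3 = q xor u1 = q xor (r /\ q)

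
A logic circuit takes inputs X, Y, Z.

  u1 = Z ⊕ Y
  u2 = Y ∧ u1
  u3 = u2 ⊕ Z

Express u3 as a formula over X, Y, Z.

(Y ∧ (Z ⊕ Y)) ⊕ Z

u1 = Z ⊕ Y
u2 = Y ∧ u1 = Y ∧ (Z ⊕ Y)
u3 = u2 ⊕ Z = (Y ∧ (Z ⊕ Y)) ⊕ Z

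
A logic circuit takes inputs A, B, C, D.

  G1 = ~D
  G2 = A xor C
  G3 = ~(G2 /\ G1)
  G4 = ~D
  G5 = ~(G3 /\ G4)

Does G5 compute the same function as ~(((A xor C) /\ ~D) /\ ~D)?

No

G1 = ~D
G2 = A xor C
G3 = ~(G2 /\ G1) = ~((A xor C) /\ ~D)
G4 = ~D
G5 = ~(G3 /\ G4) = ~((~((A xor C) /\ ~D)) /\ ~D)
At A=0, B=0, C=0, D=0: circuit gives 0, formula gives 1.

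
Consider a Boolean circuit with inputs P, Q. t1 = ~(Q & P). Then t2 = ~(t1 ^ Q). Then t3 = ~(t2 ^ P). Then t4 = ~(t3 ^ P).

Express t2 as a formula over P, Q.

~((~(Q & P)) ^ Q)

t1 = ~(Q & P)
t2 = ~(t1 ^ Q) = ~((~(Q & P)) ^ Q)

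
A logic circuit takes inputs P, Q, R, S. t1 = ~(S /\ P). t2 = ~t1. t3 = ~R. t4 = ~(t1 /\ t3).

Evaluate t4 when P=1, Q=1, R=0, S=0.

t1 = ~(0 /\ 1) = 1
t3 = ~0 = 1
t4 = ~(1 /\ 1) = 0

0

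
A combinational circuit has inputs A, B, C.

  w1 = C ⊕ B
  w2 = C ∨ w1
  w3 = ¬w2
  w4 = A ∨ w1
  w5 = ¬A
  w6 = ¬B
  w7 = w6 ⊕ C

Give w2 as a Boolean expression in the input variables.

C ∨ (C ⊕ B)

w1 = C ⊕ B
w2 = C ∨ w1 = C ∨ (C ⊕ B)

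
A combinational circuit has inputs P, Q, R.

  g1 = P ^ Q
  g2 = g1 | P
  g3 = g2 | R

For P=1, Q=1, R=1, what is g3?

1

g1 = 1 ^ 1 = 0
g2 = 0 | 1 = 1
g3 = 1 | 1 = 1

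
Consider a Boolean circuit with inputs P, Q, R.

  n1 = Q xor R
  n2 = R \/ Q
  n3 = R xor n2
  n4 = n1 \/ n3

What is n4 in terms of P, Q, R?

(Q xor R) \/ (R xor (R \/ Q))

n1 = Q xor R
n2 = R \/ Q
n3 = R xor n2 = R xor (R \/ Q)
n4 = n1 \/ n3 = (Q xor R) \/ (R xor (R \/ Q))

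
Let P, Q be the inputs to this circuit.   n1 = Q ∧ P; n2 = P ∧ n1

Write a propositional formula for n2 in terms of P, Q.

P ∧ (Q ∧ P)

n1 = Q ∧ P
n2 = P ∧ n1 = P ∧ (Q ∧ P)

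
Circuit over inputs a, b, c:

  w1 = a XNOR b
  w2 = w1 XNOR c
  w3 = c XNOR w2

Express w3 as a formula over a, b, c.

w1 = a XNOR b
w2 = w1 XNOR c = (a XNOR b) XNOR c
w3 = c XNOR w2 = c XNOR ((a XNOR b) XNOR c)

c XNOR ((a XNOR b) XNOR c)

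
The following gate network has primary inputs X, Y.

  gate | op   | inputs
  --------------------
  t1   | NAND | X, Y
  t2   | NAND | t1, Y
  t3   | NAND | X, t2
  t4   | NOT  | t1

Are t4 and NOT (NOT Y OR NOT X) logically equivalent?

t1 = X NAND Y
t4 = NOT t1 = NOT (X NAND Y)
At X=0, Y=0: circuit gives 0, formula gives 0.
At X=1, Y=1: circuit gives 1, formula gives 1.
Agrees on all 4 inputs.

Yes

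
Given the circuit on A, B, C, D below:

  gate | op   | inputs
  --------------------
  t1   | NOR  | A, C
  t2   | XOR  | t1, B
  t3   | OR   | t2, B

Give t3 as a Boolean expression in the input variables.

((A NOR C) XOR B) OR B

t1 = A NOR C
t2 = t1 XOR B = (A NOR C) XOR B
t3 = t2 OR B = ((A NOR C) XOR B) OR B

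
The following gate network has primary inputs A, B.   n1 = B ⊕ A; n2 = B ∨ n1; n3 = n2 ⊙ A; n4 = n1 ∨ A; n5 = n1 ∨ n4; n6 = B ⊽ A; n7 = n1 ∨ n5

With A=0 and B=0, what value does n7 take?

n1 = 0 ⊕ 0 = 0
n4 = 0 ∨ 0 = 0
n5 = 0 ∨ 0 = 0
n7 = 0 ∨ 0 = 0

0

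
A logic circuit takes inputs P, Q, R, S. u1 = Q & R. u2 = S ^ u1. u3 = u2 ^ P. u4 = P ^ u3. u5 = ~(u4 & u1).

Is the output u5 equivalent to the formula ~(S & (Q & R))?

u1 = Q & R
u2 = S ^ u1 = S ^ (Q & R)
u3 = u2 ^ P = (S ^ (Q & R)) ^ P
u4 = P ^ u3 = P ^ ((S ^ (Q & R)) ^ P)
u5 = ~(u4 & u1) = ~((P ^ ((S ^ (Q & R)) ^ P)) & (Q & R))
At P=0, Q=1, R=1, S=0: circuit gives 0, formula gives 1.

No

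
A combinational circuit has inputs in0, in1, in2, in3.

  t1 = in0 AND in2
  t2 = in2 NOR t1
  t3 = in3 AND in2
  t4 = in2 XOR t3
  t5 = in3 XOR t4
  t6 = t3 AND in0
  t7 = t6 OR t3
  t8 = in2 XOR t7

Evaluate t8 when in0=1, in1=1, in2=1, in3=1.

t3 = 1 AND 1 = 1
t6 = 1 AND 1 = 1
t7 = 1 OR 1 = 1
t8 = 1 XOR 1 = 0

0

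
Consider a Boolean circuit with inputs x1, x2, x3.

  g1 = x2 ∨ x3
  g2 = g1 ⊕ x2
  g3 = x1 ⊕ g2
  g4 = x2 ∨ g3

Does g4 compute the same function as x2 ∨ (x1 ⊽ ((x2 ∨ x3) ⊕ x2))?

No

g1 = x2 ∨ x3
g2 = g1 ⊕ x2 = (x2 ∨ x3) ⊕ x2
g3 = x1 ⊕ g2 = x1 ⊕ ((x2 ∨ x3) ⊕ x2)
g4 = x2 ∨ g3 = x2 ∨ (x1 ⊕ ((x2 ∨ x3) ⊕ x2))
At x1=0, x2=0, x3=0: circuit gives 0, formula gives 1.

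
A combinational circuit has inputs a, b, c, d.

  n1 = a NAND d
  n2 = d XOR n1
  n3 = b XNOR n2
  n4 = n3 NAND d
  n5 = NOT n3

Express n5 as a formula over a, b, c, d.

n1 = a NAND d
n2 = d XOR n1 = d XOR (a NAND d)
n3 = b XNOR n2 = b XNOR (d XOR (a NAND d))
n5 = NOT n3 = NOT (b XNOR (d XOR (a NAND d)))

NOT (b XNOR (d XOR (a NAND d)))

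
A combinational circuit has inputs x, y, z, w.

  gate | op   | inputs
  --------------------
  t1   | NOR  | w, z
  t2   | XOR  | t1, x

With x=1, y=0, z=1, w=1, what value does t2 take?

t1 = 1 NOR 1 = 0
t2 = 0 XOR 1 = 1

1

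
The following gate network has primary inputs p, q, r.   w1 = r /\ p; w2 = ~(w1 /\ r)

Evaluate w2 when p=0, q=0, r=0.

1

w1 = 0 /\ 0 = 0
w2 = ~(0 /\ 0) = 1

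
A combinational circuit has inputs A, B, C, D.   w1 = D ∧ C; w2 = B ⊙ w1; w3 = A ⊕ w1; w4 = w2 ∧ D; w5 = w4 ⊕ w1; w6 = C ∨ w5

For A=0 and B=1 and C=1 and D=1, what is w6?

w1 = 1 ∧ 1 = 1
w2 = 1 ⊙ 1 = 1
w4 = 1 ∧ 1 = 1
w5 = 1 ⊕ 1 = 0
w6 = 1 ∨ 0 = 1

1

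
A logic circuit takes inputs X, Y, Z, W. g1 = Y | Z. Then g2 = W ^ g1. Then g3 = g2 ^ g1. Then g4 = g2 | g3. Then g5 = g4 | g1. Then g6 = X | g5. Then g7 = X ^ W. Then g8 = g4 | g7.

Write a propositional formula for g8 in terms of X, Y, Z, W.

((W ^ (Y | Z)) | ((W ^ (Y | Z)) ^ (Y | Z))) | (X ^ W)

g1 = Y | Z
g2 = W ^ g1 = W ^ (Y | Z)
g3 = g2 ^ g1 = (W ^ (Y | Z)) ^ (Y | Z)
g4 = g2 | g3 = (W ^ (Y | Z)) | ((W ^ (Y | Z)) ^ (Y | Z))
g7 = X ^ W
g8 = g4 | g7 = ((W ^ (Y | Z)) | ((W ^ (Y | Z)) ^ (Y | Z))) | (X ^ W)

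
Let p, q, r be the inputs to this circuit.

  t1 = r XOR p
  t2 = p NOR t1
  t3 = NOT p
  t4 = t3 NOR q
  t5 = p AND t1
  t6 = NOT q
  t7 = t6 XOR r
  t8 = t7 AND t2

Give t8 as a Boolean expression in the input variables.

t1 = r XOR p
t2 = p NOR t1 = p NOR (r XOR p)
t6 = NOT q
t7 = t6 XOR r = NOT q XOR r
t8 = t7 AND t2 = (NOT q XOR r) AND (p NOR (r XOR p))

(NOT q XOR r) AND (p NOR (r XOR p))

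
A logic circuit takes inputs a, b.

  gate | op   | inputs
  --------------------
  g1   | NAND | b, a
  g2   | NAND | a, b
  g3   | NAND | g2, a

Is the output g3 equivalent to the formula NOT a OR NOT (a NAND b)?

g2 = a NAND b
g3 = g2 NAND a = (a NAND b) NAND a
At a=1, b=0: circuit gives 0, formula gives 0.
At a=0, b=0: circuit gives 1, formula gives 1.
Agrees on all 4 inputs.

Yes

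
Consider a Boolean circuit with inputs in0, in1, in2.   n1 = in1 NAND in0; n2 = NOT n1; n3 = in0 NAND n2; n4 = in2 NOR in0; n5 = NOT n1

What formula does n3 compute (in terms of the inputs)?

in0 NAND NOT (in1 NAND in0)

n1 = in1 NAND in0
n2 = NOT n1 = NOT (in1 NAND in0)
n3 = in0 NAND n2 = in0 NAND NOT (in1 NAND in0)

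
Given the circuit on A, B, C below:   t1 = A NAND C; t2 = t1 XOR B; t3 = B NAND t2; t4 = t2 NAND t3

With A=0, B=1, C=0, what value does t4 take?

t1 = 0 NAND 0 = 1
t2 = 1 XOR 1 = 0
t3 = 1 NAND 0 = 1
t4 = 0 NAND 1 = 1

1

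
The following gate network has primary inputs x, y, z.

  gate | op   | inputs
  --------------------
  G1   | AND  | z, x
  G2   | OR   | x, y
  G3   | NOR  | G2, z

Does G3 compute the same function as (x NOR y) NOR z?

No

G2 = x OR y
G3 = G2 NOR z = (x OR y) NOR z
At x=0, y=0, z=0: circuit gives 1, formula gives 0.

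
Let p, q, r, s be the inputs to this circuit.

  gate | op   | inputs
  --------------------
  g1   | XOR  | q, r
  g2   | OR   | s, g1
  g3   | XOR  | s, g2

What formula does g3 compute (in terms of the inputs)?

g1 = q XOR r
g2 = s OR g1 = s OR (q XOR r)
g3 = s XOR g2 = s XOR (s OR (q XOR r))

s XOR (s OR (q XOR r))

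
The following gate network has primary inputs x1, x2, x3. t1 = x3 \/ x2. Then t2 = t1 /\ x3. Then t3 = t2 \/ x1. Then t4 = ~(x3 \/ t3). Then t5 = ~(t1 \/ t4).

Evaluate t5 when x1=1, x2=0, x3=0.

t1 = 0 \/ 0 = 0
t2 = 0 /\ 0 = 0
t3 = 0 \/ 1 = 1
t4 = ~(0 \/ 1) = 0
t5 = ~(0 \/ 0) = 1

1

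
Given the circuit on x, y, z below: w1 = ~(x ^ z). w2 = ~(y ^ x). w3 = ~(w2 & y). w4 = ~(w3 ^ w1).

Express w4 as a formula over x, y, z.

w1 = ~(x ^ z)
w2 = ~(y ^ x)
w3 = ~(w2 & y) = ~((~(y ^ x)) & y)
w4 = ~(w3 ^ w1) = ~((~((~(y ^ x)) & y)) ^ (~(x ^ z)))

~((~((~(y ^ x)) & y)) ^ (~(x ^ z)))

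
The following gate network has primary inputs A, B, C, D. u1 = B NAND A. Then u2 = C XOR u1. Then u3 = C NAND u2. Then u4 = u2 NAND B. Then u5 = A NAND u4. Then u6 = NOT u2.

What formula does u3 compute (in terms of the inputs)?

C NAND (C XOR (B NAND A))

u1 = B NAND A
u2 = C XOR u1 = C XOR (B NAND A)
u3 = C NAND u2 = C NAND (C XOR (B NAND A))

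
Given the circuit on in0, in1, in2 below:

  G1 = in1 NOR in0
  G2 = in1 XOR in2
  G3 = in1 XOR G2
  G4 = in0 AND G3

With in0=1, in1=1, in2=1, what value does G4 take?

1

G2 = 1 XOR 1 = 0
G3 = 1 XOR 0 = 1
G4 = 1 AND 1 = 1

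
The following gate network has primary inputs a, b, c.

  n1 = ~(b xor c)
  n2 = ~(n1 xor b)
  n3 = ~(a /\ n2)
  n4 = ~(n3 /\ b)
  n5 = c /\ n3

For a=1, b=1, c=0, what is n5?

n1 = ~(1 xor 0) = 0
n2 = ~(0 xor 1) = 0
n3 = ~(1 /\ 0) = 1
n5 = 0 /\ 1 = 0

0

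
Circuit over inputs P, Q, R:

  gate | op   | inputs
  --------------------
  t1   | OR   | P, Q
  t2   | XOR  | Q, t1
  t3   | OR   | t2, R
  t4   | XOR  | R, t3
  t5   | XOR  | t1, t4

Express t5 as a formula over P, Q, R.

t1 = P OR Q
t2 = Q XOR t1 = Q XOR (P OR Q)
t3 = t2 OR R = (Q XOR (P OR Q)) OR R
t4 = R XOR t3 = R XOR ((Q XOR (P OR Q)) OR R)
t5 = t1 XOR t4 = (P OR Q) XOR (R XOR ((Q XOR (P OR Q)) OR R))

(P OR Q) XOR (R XOR ((Q XOR (P OR Q)) OR R))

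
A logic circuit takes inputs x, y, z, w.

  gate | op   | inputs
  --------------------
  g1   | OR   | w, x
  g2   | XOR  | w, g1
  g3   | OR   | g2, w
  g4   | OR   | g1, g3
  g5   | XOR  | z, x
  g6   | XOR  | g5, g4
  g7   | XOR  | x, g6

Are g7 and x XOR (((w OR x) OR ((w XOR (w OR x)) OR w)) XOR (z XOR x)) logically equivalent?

g1 = w OR x
g2 = w XOR g1 = w XOR (w OR x)
g3 = g2 OR w = (w XOR (w OR x)) OR w
g4 = g1 OR g3 = (w OR x) OR ((w XOR (w OR x)) OR w)
g5 = z XOR x
g6 = g5 XOR g4 = (z XOR x) XOR ((w OR x) OR ((w XOR (w OR x)) OR w))
g7 = x XOR g6 = x XOR ((z XOR x) XOR ((w OR x) OR ((w XOR (w OR x)) OR w)))
At x=0, y=0, z=0, w=0: circuit gives 0, formula gives 0.
At x=0, y=0, z=0, w=1: circuit gives 1, formula gives 1.
Agrees on all 16 inputs.

Yes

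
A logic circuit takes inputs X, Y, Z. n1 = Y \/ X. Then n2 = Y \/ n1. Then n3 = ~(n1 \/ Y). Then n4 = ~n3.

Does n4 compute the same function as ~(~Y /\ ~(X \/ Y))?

Yes

n1 = Y \/ X
n3 = ~(n1 \/ Y) = ~((Y \/ X) \/ Y)
n4 = ~n3 = ~(~((Y \/ X) \/ Y))
At X=0, Y=0, Z=0: circuit gives 0, formula gives 0.
At X=0, Y=1, Z=0: circuit gives 1, formula gives 1.
Agrees on all 8 inputs.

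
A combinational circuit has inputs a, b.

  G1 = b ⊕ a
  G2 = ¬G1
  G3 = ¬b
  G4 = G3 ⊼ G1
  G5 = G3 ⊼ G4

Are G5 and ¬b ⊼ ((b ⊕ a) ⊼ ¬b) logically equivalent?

G1 = b ⊕ a
G3 = ¬b
G4 = G3 ⊼ G1 = ¬b ⊼ (b ⊕ a)
G5 = G3 ⊼ G4 = ¬b ⊼ (¬b ⊼ (b ⊕ a))
At a=0, b=0: circuit gives 0, formula gives 0.
At a=0, b=1: circuit gives 1, formula gives 1.
Agrees on all 4 inputs.

Yes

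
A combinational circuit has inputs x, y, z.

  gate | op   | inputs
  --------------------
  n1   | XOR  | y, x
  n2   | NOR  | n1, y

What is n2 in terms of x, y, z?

n1 = y XOR x
n2 = n1 NOR y = (y XOR x) NOR y

(y XOR x) NOR y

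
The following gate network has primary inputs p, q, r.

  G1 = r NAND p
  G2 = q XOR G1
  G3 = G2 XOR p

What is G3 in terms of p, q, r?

G1 = r NAND p
G2 = q XOR G1 = q XOR (r NAND p)
G3 = G2 XOR p = (q XOR (r NAND p)) XOR p

(q XOR (r NAND p)) XOR p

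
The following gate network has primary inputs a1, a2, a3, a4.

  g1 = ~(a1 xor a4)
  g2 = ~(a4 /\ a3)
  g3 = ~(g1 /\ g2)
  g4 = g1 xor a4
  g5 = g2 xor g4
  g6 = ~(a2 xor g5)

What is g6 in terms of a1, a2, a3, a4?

~(a2 xor ((~(a4 /\ a3)) xor ((~(a1 xor a4)) xor a4)))

g1 = ~(a1 xor a4)
g2 = ~(a4 /\ a3)
g4 = g1 xor a4 = (~(a1 xor a4)) xor a4
g5 = g2 xor g4 = (~(a4 /\ a3)) xor ((~(a1 xor a4)) xor a4)
g6 = ~(a2 xor g5) = ~(a2 xor ((~(a4 /\ a3)) xor ((~(a1 xor a4)) xor a4)))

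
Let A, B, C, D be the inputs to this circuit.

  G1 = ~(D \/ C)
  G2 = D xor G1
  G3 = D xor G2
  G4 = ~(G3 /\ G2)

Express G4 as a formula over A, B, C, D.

G1 = ~(D \/ C)
G2 = D xor G1 = D xor (~(D \/ C))
G3 = D xor G2 = D xor (D xor (~(D \/ C)))
G4 = ~(G3 /\ G2) = ~((D xor (D xor (~(D \/ C)))) /\ (D xor (~(D \/ C))))

~((D xor (D xor (~(D \/ C)))) /\ (D xor (~(D \/ C))))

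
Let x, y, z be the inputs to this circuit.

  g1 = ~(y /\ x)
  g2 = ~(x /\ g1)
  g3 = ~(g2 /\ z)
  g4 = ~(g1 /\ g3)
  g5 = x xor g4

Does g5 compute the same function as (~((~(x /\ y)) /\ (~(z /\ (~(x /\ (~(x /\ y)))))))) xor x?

g1 = ~(y /\ x)
g2 = ~(x /\ g1) = ~(x /\ (~(y /\ x)))
g3 = ~(g2 /\ z) = ~((~(x /\ (~(y /\ x)))) /\ z)
g4 = ~(g1 /\ g3) = ~((~(y /\ x)) /\ (~((~(x /\ (~(y /\ x)))) /\ z)))
g5 = x xor g4 = x xor (~((~(y /\ x)) /\ (~((~(x /\ (~(y /\ x)))) /\ z))))
At x=0, y=0, z=0: circuit gives 0, formula gives 0.
At x=0, y=0, z=1: circuit gives 1, formula gives 1.
Agrees on all 8 inputs.

Yes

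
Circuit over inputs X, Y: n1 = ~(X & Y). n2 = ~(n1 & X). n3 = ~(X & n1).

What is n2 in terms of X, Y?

n1 = ~(X & Y)
n2 = ~(n1 & X) = ~((~(X & Y)) & X)

~((~(X & Y)) & X)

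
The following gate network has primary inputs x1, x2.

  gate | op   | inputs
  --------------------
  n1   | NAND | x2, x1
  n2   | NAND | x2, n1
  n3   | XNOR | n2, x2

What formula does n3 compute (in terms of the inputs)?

n1 = x2 NAND x1
n2 = x2 NAND n1 = x2 NAND (x2 NAND x1)
n3 = n2 XNOR x2 = (x2 NAND (x2 NAND x1)) XNOR x2

(x2 NAND (x2 NAND x1)) XNOR x2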